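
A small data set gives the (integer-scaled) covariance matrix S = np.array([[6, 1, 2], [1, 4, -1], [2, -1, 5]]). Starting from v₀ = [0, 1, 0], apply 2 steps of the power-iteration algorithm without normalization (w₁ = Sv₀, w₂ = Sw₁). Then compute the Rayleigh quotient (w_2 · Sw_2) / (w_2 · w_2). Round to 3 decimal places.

5.128

w1 = Sv₀ = (1, 4, -1)
w2 = Sw1 = (8, 18, -7)
Sw2 = (52, 87, -37)
w2·Sw2 = 8·52 + 18·87 + (-7)·(-37) = 2241; w2·w2 = 8·8 + 18·18 + (-7)·(-7) = 437
λ ≈ 2241/437 = 5.128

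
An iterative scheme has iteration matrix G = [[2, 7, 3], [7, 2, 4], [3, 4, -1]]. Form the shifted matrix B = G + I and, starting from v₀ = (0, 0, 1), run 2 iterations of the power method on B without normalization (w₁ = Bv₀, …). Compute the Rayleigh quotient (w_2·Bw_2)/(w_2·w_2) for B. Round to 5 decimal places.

B = G + I has rows (3, 7, 3); (7, 3, 4); (3, 4, 0)
w1 = Bv₀ = (3·0 + 7·0 + 3·1; 7·0 + 3·0 + 4·1; 3·0 + 4·0 + 0·1) = (3, 4, 0)
w2 = Bw1 = (3·3 + 7·4 + 3·0; 7·3 + 3·4 + 4·0; 3·3 + 4·4 + 0·0) = (37, 33, 25)
Bw2 = (417, 458, 243)
w2·Bw2 = 36618; w2·w2 = 3083; μ ≈ 36618/3083 = 11.87739

11.87739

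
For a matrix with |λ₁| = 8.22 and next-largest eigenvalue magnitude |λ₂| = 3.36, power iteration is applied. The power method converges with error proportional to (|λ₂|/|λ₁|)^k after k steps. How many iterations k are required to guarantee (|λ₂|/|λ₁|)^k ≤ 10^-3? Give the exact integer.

|λ₂/λ₁| = 3.36/8.22 = 0.40876
Need k ≥ ln(10^-3) / ln(0.40876) = -6.9078 / -0.8946 ≈ 7.721
Smallest integer k satisfying the bound: 8

8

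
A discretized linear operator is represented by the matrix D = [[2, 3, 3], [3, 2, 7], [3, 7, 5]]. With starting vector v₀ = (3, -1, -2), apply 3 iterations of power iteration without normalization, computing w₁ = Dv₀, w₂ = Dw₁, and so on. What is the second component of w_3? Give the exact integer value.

w1 = Dv₀ = (2·3 + 3·(-1) + 3·(-2); 3·3 + 2·(-1) + 7·(-2); 3·3 + 7·(-1) + 5·(-2)) = (-3, -7, -8)
w2 = Dw1 = (2·(-3) + 3·(-7) + 3·(-8); 3·(-3) + 2·(-7) + 7·(-8); 3·(-3) + 7·(-7) + 5·(-8)) = (-51, -79, -98)
w3 = Dw2 = (-633, -997, -1196)
The requested component of w3 is -997.

-997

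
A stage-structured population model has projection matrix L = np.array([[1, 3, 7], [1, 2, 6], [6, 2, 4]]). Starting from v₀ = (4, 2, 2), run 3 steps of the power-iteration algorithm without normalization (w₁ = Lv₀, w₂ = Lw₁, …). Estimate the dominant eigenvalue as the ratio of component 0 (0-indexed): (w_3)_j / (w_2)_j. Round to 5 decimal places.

10.33333

w1 = Lv₀ = (24, 20, 36)
w2 = Lw1 = (336, 280, 328)
w3 = Lw2 = (3472, 2864, 3888)
Ratio at component: 3472 / 336 = 10.33333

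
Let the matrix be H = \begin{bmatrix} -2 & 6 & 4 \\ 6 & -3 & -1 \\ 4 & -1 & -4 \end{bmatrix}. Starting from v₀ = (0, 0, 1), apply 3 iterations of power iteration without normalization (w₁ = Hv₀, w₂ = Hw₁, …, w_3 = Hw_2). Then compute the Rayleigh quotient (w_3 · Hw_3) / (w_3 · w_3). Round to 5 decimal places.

w1 = Hv₀ = ((-2)·0 + 6·0 + 4·1; 6·0 + (-3)·0 + (-1)·1; 4·0 + (-1)·0 + (-4)·1) = (4, -1, -4)
w2 = Hw1 = ((-2)·4 + 6·(-1) + 4·(-4); 6·4 + (-3)·(-1) + (-1)·(-4); 4·4 + (-1)·(-1) + (-4)·(-4)) = (-30, 31, 33)
w3 = Hw2 = (378, -306, -283)
Hw3 = (-3724, 3469, 2950)
w3·Hw3 = 378·(-3724) + (-306)·3469 + (-283)·2950 = -3304036; w3·w3 = 378·378 + (-306)·(-306) + (-283)·(-283) = 316609
λ ≈ -3304036/316609 = -10.43570

-10.43570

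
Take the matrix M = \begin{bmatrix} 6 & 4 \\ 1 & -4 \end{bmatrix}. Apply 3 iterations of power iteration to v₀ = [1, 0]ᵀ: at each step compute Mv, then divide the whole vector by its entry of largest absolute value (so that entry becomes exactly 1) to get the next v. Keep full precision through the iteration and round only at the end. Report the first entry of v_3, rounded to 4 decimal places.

1.0000

Mv0 = (6.00000, 1.00000); divide by 6.00000 → v1 = (1.00000, 0.16667)
Mv1 = (6.66667, 0.33333); divide by 6.66667 → v2 = (1.00000, 0.05000)
Mv2 = (6.20000, 0.80000); divide by 6.20000 → v3 = (1.00000, 0.12903)
Requested entry of v3: 248/248 = 1.0000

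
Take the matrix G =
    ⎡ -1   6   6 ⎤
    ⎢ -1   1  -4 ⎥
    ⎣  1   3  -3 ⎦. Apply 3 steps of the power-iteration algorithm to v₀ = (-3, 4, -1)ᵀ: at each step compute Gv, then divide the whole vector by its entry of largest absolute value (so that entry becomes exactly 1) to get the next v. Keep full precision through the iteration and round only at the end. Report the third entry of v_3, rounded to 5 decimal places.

Gv0 = (21.000000, 11.000000, 12.000000); divide by 21.000000 → v1 = (1.000000, 0.523810, 0.571429)
Gv1 = (5.571429, -2.761905, 0.857143); divide by 5.571429 → v2 = (1.000000, -0.495726, 0.153846)
Gv2 = (-3.051282, -2.111111, -0.948718); divide by -3.051282 → v3 = (1.000000, 0.691877, 0.310924)
Requested entry of v3: -111/-357 = 0.31092

0.31092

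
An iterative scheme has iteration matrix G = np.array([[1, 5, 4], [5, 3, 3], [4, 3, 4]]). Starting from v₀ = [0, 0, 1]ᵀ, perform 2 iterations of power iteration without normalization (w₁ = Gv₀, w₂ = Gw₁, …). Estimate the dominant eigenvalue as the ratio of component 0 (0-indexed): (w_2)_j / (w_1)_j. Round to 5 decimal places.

w1 = Gv₀ = (1·0 + 5·0 + 4·1; 5·0 + 3·0 + 3·1; 4·0 + 3·0 + 4·1) = (4, 3, 4)
w2 = Gw1 = (1·4 + 5·3 + 4·4; 5·4 + 3·3 + 3·4; 4·4 + 3·3 + 4·4) = (35, 41, 41)
Ratio at component: 35 / 4 = 8.75000

8.75000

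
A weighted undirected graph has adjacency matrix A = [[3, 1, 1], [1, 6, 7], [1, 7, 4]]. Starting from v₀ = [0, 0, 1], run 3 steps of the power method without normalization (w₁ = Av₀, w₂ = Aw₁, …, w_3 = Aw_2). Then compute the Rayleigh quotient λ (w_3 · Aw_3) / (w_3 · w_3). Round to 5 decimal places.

w1 = Av₀ = (1, 7, 4)
w2 = Aw1 = (14, 71, 66)
w3 = Aw2 = (179, 902, 775)
Aw3 = (2214, 11016, 9593)
w3·Aw3 = 179·2214 + 902·11016 + 775·9593 = 17767313; w3·w3 = 179·179 + 902·902 + 775·775 = 1446270
λ ≈ 17767313/1446270 = 12.28492

λ ≈ 12.28492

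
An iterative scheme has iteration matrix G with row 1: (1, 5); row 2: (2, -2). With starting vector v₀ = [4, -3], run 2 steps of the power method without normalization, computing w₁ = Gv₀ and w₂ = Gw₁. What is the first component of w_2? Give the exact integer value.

w1 = Gv₀ = (1·4 + 5·(-3); 2·4 + (-2)·(-3)) = (-11, 14)
w2 = Gw1 = (1·(-11) + 5·14; 2·(-11) + (-2)·14) = (59, -50)
The requested component of w2 is 59.

59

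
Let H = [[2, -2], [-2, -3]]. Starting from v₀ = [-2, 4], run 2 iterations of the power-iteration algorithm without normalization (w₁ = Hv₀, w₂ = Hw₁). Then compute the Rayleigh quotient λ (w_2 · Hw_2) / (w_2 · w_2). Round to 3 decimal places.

λ ≈ -2.216

w1 = Hv₀ = (-12, -8)
w2 = Hw1 = (-8, 48)
Hw2 = (-112, -128)
w2·Hw2 = (-8)·(-112) + 48·(-128) = -5248; w2·w2 = (-8)·(-8) + 48·48 = 2368
λ ≈ -5248/2368 = -2.216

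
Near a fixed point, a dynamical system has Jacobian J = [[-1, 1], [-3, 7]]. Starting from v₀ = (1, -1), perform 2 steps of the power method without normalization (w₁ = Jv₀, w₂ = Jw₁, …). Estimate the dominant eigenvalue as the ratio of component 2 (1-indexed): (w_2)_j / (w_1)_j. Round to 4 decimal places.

w1 = Jv₀ = ((-1)·1 + 1·(-1); (-3)·1 + 7·(-1)) = (-2, -10)
w2 = Jw1 = ((-1)·(-2) + 1·(-10); (-3)·(-2) + 7·(-10)) = (-8, -64)
Ratio at component: -64 / -10 = 6.4000

λ ≈ 6.4000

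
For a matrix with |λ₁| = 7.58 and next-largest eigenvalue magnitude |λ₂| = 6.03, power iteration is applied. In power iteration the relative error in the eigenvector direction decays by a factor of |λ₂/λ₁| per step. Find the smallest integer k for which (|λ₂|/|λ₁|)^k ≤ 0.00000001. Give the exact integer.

|λ₂/λ₁| = 6.03/7.58 = 0.79551
Need k ≥ ln(0.00000001) / ln(0.79551) = -18.4207 / -0.2288 ≈ 80.522
Smallest integer k satisfying the bound: 81

81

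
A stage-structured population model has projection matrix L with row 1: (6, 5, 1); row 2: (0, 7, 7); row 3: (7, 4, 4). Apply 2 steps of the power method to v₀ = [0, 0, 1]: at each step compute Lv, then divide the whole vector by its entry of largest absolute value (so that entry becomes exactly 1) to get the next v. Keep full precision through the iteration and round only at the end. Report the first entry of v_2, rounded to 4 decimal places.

0.5844

Lv0 = (1.00000, 7.00000, 4.00000); divide by 7.00000 → v1 = (0.14286, 1.00000, 0.57143)
Lv1 = (6.42857, 11.00000, 7.28571); divide by 11.00000 → v2 = (0.58442, 1.00000, 0.66234)
Requested entry of v2: 45/77 = 0.5844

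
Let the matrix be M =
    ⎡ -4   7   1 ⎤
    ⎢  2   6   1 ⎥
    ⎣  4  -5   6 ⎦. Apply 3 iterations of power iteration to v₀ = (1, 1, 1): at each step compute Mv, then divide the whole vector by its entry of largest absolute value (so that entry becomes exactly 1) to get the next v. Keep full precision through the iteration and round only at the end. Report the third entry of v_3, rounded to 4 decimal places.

Mv0 = (4.00000, 9.00000, 5.00000); divide by 9.00000 → v1 = (0.44444, 1.00000, 0.55556)
Mv1 = (5.77778, 7.44444, 0.11111); divide by 7.44444 → v2 = (0.77612, 1.00000, 0.01493)
Mv2 = (3.91045, 7.56716, -1.80597); divide by 7.56716 → v3 = (0.51677, 1.00000, -0.23866)
Requested entry of v3: -121/507 = -0.2387

-0.2387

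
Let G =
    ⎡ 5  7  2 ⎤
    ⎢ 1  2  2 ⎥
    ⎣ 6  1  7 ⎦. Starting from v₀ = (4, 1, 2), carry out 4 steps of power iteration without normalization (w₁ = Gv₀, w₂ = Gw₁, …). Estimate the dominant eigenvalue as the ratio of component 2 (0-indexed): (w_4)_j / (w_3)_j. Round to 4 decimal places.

λ ≈ 11.1367

w1 = Gv₀ = (31, 10, 39)
w2 = Gw1 = (303, 129, 469)
w3 = Gw2 = (3356, 1499, 5230)
w4 = Gw3 = (37733, 16814, 58245)
Ratio at component: 58245 / 5230 = 11.1367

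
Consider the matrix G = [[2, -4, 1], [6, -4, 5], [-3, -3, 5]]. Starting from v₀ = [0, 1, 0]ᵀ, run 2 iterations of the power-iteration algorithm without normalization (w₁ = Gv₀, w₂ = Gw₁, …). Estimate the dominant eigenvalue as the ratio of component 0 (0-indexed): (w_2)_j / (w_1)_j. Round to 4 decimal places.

w1 = Gv₀ = (2·0 + (-4)·1 + 1·0; 6·0 + (-4)·1 + 5·0; (-3)·0 + (-3)·1 + 5·0) = (-4, -4, -3)
w2 = Gw1 = (2·(-4) + (-4)·(-4) + 1·(-3); 6·(-4) + (-4)·(-4) + 5·(-3); (-3)·(-4) + (-3)·(-4) + 5·(-3)) = (5, -23, 9)
Ratio at component: 5 / -4 = -1.2500

-1.2500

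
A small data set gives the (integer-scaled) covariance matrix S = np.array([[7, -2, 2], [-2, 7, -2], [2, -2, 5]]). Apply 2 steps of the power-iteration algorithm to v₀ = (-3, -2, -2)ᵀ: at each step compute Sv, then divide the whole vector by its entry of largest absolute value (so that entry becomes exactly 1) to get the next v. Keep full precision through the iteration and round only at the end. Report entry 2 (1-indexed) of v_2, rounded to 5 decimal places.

Sv0 = (-21.000000, -4.000000, -12.000000); divide by -21.000000 → v1 = (1.000000, 0.190476, 0.571429)
Sv1 = (7.761905, -1.809524, 4.476190); divide by 7.761905 → v2 = (1.000000, -0.233129, 0.576687)
Requested entry of v2: 38/-163 = -0.23313

-0.23313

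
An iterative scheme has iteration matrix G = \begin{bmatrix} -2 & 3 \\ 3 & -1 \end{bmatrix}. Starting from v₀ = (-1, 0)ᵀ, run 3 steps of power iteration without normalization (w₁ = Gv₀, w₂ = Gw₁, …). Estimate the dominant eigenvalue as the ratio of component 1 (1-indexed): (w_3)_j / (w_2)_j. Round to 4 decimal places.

λ ≈ -4.0769

w1 = Gv₀ = ((-2)·(-1) + 3·0; 3·(-1) + (-1)·0) = (2, -3)
w2 = Gw1 = ((-2)·2 + 3·(-3); 3·2 + (-1)·(-3)) = (-13, 9)
w3 = Gw2 = (53, -48)
Ratio at component: 53 / -13 = -4.0769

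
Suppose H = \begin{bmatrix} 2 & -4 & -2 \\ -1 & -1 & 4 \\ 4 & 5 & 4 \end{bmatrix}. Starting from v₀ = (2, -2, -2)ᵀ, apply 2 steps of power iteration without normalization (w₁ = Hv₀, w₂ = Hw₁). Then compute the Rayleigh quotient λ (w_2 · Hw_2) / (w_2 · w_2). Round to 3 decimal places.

w1 = Hv₀ = (2·2 + (-4)·(-2) + (-2)·(-2); (-1)·2 + (-1)·(-2) + 4·(-2); 4·2 + 5·(-2) + 4·(-2)) = (16, -8, -10)
w2 = Hw1 = (2·16 + (-4)·(-8) + (-2)·(-10); (-1)·16 + (-1)·(-8) + 4·(-10); 4·16 + 5·(-8) + 4·(-10)) = (84, -48, -16)
Hw2 = (392, -100, 32)
w2·Hw2 = 84·392 + (-48)·(-100) + (-16)·32 = 37216; w2·w2 = 84·84 + (-48)·(-48) + (-16)·(-16) = 9616
λ ≈ 37216/9616 = 3.870

3.870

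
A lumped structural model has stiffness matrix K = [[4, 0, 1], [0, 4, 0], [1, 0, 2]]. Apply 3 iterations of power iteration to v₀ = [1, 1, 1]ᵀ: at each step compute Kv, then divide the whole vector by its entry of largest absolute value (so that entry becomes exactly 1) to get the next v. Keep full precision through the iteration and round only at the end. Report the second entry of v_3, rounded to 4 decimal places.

0.6214

Kv0 = (5.00000, 4.00000, 3.00000); divide by 5.00000 → v1 = (1.00000, 0.80000, 0.60000)
Kv1 = (4.60000, 3.20000, 2.20000); divide by 4.60000 → v2 = (1.00000, 0.69565, 0.47826)
Kv2 = (4.47826, 2.78261, 1.95652); divide by 4.47826 → v3 = (1.00000, 0.62136, 0.43689)
Requested entry of v3: 64/103 = 0.6214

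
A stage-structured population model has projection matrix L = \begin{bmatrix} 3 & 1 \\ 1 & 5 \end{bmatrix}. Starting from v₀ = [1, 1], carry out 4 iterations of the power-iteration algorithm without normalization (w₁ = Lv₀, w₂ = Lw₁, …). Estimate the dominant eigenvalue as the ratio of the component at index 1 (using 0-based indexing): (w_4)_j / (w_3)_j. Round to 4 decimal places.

w1 = Lv₀ = (4, 6)
w2 = Lw1 = (18, 34)
w3 = Lw2 = (88, 188)
w4 = Lw3 = (452, 1028)
Ratio at component: 1028 / 188 = 5.4681

λ ≈ 5.4681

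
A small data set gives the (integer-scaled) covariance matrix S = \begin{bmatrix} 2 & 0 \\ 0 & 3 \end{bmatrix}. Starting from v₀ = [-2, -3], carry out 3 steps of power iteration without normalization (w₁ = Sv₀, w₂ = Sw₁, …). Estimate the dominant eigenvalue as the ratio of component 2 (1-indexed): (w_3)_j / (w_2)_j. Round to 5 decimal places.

λ ≈ 3.00000

w1 = Sv₀ = (-4, -9)
w2 = Sw1 = (-8, -27)
w3 = Sw2 = (-16, -81)
Ratio at component: -81 / -27 = 3.00000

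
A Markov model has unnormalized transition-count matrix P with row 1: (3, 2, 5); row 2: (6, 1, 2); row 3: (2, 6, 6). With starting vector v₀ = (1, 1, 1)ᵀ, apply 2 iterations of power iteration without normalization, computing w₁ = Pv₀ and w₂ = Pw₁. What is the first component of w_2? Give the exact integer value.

118

w1 = Pv₀ = (10, 9, 14)
w2 = Pw1 = (118, 97, 158)
The requested component of w2 is 118.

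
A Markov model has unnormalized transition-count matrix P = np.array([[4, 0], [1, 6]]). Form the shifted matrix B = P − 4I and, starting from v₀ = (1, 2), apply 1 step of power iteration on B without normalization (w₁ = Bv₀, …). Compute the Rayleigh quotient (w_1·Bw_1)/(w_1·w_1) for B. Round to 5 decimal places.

2.00000

B = P − 4I has rows (0, 0); (1, 2)
w1 = Bv₀ = (0·1 + 0·2; 1·1 + 2·2) = (0, 5)
Bw1 = (0, 10)
w1·Bw1 = 50; w1·w1 = 25; μ ≈ 50/25 = 2.00000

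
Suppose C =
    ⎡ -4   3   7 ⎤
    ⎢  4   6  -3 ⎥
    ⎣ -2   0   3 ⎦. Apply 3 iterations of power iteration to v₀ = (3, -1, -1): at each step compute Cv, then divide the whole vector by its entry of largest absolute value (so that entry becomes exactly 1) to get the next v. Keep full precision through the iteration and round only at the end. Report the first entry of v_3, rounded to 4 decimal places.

Cv0 = (-22.00000, 9.00000, -9.00000); divide by -22.00000 → v1 = (1.00000, -0.40909, 0.40909)
Cv1 = (-2.36364, 0.31818, -0.77273); divide by -2.36364 → v2 = (1.00000, -0.13462, 0.32692)
Cv2 = (-2.11538, 2.21154, -1.01923); divide by 2.21154 → v3 = (-0.95652, 1.00000, -0.46087)
Requested entry of v3: -110/115 = -0.9565

-0.9565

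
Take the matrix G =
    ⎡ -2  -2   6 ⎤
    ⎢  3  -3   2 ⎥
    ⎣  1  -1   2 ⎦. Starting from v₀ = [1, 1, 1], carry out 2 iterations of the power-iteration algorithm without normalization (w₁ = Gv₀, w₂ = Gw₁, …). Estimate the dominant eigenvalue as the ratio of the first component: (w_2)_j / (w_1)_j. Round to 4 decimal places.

2.0000

w1 = Gv₀ = (2, 2, 2)
w2 = Gw1 = (4, 4, 4)
Ratio at component: 4 / 2 = 2.0000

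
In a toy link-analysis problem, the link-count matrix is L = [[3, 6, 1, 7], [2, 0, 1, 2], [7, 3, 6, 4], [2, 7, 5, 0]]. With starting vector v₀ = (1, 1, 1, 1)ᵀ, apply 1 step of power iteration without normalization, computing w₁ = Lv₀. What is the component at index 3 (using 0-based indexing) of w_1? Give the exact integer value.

w1 = Lv₀ = (17, 5, 20, 14)
The requested component of w1 is 14.

14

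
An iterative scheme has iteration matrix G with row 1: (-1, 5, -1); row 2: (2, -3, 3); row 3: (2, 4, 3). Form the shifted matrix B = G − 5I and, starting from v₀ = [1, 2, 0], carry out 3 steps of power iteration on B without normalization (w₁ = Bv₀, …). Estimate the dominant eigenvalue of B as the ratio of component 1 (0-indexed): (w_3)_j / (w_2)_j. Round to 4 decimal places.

μ ≈ -10.7467

B = G − 5I has rows (-6, 5, -1); (2, -8, 3); (2, 4, -2)
w1 = Bv₀ = ((-6)·1 + 5·2 + (-1)·0; 2·1 + (-8)·2 + 3·0; 2·1 + 4·2 + (-2)·0) = (4, -14, 10)
w2 = Bw1 = ((-6)·4 + 5·(-14) + (-1)·10; 2·4 + (-8)·(-14) + 3·10; 2·4 + 4·(-14) + (-2)·10) = (-104, 150, -68)
w3 = Bw2 = (1442, -1612, 528)
Ratio: -1612/150 = -10.7467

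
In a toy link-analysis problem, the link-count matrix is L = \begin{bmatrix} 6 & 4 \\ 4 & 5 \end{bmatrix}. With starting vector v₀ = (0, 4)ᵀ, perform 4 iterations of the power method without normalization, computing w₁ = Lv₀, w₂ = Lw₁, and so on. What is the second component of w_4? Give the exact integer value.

w1 = Lv₀ = (6·0 + 4·4; 4·0 + 5·4) = (16, 20)
w2 = Lw1 = (6·16 + 4·20; 4·16 + 5·20) = (176, 164)
w3 = Lw2 = (1712, 1524)
w4 = Lw3 = (16368, 14468)
The requested component of w4 is 14468.

14468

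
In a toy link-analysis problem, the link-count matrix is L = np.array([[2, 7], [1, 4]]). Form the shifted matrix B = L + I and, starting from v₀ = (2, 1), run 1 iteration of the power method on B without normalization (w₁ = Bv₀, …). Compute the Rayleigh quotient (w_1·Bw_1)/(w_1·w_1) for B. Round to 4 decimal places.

6.7890

B = L + I has rows (3, 7); (1, 5)
w1 = Bv₀ = (13, 7)
Bw1 = (88, 48)
w1·Bw1 = 1480; w1·w1 = 218; μ ≈ 1480/218 = 6.7890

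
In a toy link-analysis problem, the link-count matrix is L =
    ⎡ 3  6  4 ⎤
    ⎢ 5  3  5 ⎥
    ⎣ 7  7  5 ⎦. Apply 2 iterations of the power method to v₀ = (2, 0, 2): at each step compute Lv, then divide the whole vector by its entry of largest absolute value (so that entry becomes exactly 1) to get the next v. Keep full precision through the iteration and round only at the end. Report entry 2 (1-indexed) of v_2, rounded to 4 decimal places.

0.6983

Lv0 = (14.00000, 20.00000, 24.00000); divide by 24.00000 → v1 = (0.58333, 0.83333, 1.00000)
Lv1 = (10.75000, 10.41667, 14.91667); divide by 14.91667 → v2 = (0.72067, 0.69832, 1.00000)
Requested entry of v2: 250/358 = 0.6983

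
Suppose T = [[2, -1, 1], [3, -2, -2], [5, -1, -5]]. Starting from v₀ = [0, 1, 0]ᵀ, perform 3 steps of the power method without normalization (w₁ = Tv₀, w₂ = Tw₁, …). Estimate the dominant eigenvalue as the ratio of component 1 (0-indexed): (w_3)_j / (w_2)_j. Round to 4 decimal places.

λ ≈ -4.3333

w1 = Tv₀ = (2·0 + (-1)·1 + 1·0; 3·0 + (-2)·1 + (-2)·0; 5·0 + (-1)·1 + (-5)·0) = (-1, -2, -1)
w2 = Tw1 = (2·(-1) + (-1)·(-2) + 1·(-1); 3·(-1) + (-2)·(-2) + (-2)·(-1); 5·(-1) + (-1)·(-2) + (-5)·(-1)) = (-1, 3, 2)
w3 = Tw2 = (-3, -13, -18)
Ratio at component: -13 / 3 = -4.3333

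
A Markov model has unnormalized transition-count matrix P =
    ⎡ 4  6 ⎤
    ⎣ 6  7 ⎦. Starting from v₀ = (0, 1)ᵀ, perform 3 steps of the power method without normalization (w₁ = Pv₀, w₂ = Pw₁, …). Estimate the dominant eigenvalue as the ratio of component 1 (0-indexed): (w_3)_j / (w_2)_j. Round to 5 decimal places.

λ ≈ 11.65882

w1 = Pv₀ = (4·0 + 6·1; 6·0 + 7·1) = (6, 7)
w2 = Pw1 = (4·6 + 6·7; 6·6 + 7·7) = (66, 85)
w3 = Pw2 = (774, 991)
Ratio at component: 991 / 85 = 11.65882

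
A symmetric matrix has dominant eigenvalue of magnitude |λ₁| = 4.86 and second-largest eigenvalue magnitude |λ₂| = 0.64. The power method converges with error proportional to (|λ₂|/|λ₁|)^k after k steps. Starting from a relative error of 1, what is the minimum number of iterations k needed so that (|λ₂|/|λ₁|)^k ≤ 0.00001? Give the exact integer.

|λ₂/λ₁| = 0.64/4.86 = 0.13169
Need k ≥ ln(0.00001) / ln(0.13169) = -11.5129 / -2.0273 ≈ 5.679
Smallest integer k satisfying the bound: 6

6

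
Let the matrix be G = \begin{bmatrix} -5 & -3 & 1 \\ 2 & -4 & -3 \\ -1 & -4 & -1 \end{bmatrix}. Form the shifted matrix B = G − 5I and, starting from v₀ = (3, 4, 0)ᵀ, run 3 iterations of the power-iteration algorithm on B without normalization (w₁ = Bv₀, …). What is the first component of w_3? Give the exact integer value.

B = G − 5I has rows (-10, -3, 1); (2, -9, -3); (-1, -4, -6)
w1 = Bv₀ = ((-10)·3 + (-3)·4 + 1·0; 2·3 + (-9)·4 + (-3)·0; (-1)·3 + (-4)·4 + (-6)·0) = (-42, -30, -19)
w2 = Bw1 = ((-10)·(-42) + (-3)·(-30) + 1·(-19); 2·(-42) + (-9)·(-30) + (-3)·(-19); (-1)·(-42) + (-4)·(-30) + (-6)·(-19)) = (491, 243, 276)
w3 = Bw2 = (-5363, -2033, -3119)
Requested component of w3: -5363

-5363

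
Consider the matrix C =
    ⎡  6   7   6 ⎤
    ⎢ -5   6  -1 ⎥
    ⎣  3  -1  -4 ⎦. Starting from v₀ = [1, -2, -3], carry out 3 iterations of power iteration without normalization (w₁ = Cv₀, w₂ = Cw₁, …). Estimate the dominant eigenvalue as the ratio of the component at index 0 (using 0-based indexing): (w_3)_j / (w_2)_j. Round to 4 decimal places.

9.8750

w1 = Cv₀ = (-26, -14, 17)
w2 = Cw1 = (-152, 29, -132)
w3 = Cw2 = (-1501, 1066, 43)
Ratio at component: -1501 / -152 = 9.8750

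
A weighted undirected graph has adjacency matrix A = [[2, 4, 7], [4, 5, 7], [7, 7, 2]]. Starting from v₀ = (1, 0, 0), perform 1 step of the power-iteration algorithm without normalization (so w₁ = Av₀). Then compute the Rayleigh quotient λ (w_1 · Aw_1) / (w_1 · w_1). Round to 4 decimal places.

w1 = Av₀ = (2·1 + 4·0 + 7·0; 4·1 + 5·0 + 7·0; 7·1 + 7·0 + 2·0) = (2, 4, 7)
Aw1 = (69, 77, 56)
w1·Aw1 = 2·69 + 4·77 + 7·56 = 838; w1·w1 = 2·2 + 4·4 + 7·7 = 69
λ ≈ 838/69 = 12.1449

12.1449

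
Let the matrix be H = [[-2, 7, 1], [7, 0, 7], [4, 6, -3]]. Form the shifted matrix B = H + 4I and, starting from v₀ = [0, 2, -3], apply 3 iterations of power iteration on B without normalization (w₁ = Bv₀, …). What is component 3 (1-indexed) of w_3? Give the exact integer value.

263

B = H + 4I has rows (2, 7, 1); (7, 4, 7); (4, 6, 1)
w1 = Bv₀ = (2·0 + 7·2 + 1·(-3); 7·0 + 4·2 + 7·(-3); 4·0 + 6·2 + 1·(-3)) = (11, -13, 9)
w2 = Bw1 = (2·11 + 7·(-13) + 1·9; 7·11 + 4·(-13) + 7·9; 4·11 + 6·(-13) + 1·9) = (-60, 88, -25)
w3 = Bw2 = (471, -243, 263)
Requested component of w3: 263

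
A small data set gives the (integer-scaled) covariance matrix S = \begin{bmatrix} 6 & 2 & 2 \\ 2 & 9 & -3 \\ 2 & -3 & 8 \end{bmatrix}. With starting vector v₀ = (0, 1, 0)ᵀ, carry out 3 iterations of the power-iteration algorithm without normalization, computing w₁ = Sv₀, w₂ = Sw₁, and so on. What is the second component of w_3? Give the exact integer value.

w1 = Sv₀ = (6·0 + 2·1 + 2·0; 2·0 + 9·1 + (-3)·0; 2·0 + (-3)·1 + 8·0) = (2, 9, -3)
w2 = Sw1 = (6·2 + 2·9 + 2·(-3); 2·2 + 9·9 + (-3)·(-3); 2·2 + (-3)·9 + 8·(-3)) = (24, 94, -47)
w3 = Sw2 = (238, 1035, -610)
The requested component of w3 is 1035.

1035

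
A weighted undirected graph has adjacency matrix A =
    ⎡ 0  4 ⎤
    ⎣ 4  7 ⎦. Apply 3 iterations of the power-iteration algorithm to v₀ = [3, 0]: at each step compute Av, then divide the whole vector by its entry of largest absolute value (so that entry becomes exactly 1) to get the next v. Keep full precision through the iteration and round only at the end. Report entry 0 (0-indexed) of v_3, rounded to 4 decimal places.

0.4308

Av0 = (0.00000, 12.00000); divide by 12.00000 → v1 = (0.00000, 1.00000)
Av1 = (4.00000, 7.00000); divide by 7.00000 → v2 = (0.57143, 1.00000)
Av2 = (4.00000, 9.28571); divide by 9.28571 → v3 = (0.43077, 1.00000)
Requested entry of v3: 336/780 = 0.4308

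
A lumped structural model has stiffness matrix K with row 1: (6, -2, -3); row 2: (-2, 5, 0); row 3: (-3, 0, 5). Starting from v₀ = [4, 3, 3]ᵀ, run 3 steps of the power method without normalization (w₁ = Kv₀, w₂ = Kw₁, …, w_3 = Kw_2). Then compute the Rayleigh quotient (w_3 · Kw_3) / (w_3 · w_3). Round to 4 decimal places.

8.2157

w1 = Kv₀ = (6·4 + (-2)·3 + (-3)·3; (-2)·4 + 5·3 + 0·3; (-3)·4 + 0·3 + 5·3) = (9, 7, 3)
w2 = Kw1 = (6·9 + (-2)·7 + (-3)·3; (-2)·9 + 5·7 + 0·3; (-3)·9 + 0·7 + 5·3) = (31, 17, -12)
w3 = Kw2 = (188, 23, -153)
Kw3 = (1541, -261, -1329)
w3·Kw3 = 188·1541 + 23·(-261) + (-153)·(-1329) = 487042; w3·w3 = 188·188 + 23·23 + (-153)·(-153) = 59282
λ ≈ 487042/59282 = 8.2157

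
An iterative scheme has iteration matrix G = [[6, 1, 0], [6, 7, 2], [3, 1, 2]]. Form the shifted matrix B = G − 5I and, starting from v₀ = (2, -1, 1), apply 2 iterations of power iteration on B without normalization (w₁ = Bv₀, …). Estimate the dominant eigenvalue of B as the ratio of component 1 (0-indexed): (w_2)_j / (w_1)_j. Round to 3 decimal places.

B = G − 5I has rows (1, 1, 0); (6, 2, 2); (3, 1, -3)
w1 = Bv₀ = (1·2 + 1·(-1) + 0·1; 6·2 + 2·(-1) + 2·1; 3·2 + 1·(-1) + (-3)·1) = (1, 12, 2)
w2 = Bw1 = (1·1 + 1·12 + 0·2; 6·1 + 2·12 + 2·2; 3·1 + 1·12 + (-3)·2) = (13, 34, 9)
Ratio: 34/12 = 2.833

2.833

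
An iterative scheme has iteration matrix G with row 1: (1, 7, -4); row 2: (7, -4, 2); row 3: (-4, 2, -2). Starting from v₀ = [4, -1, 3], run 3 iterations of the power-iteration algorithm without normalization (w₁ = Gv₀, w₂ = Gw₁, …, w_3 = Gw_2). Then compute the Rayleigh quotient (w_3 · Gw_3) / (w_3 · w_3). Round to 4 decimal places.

λ ≈ -10.5714

w1 = Gv₀ = (-15, 38, -24)
w2 = Gw1 = (347, -305, 184)
w3 = Gw2 = (-2524, 4017, -2366)
Gw3 = (35059, -38468, 22862)
w3·Gw3 = (-2524)·35059 + 4017·(-38468) + (-2366)·22862 = -297106364; w3·w3 = (-2524)·(-2524) + 4017·4017 + (-2366)·(-2366) = 28104821
λ ≈ -297106364/28104821 = -10.5714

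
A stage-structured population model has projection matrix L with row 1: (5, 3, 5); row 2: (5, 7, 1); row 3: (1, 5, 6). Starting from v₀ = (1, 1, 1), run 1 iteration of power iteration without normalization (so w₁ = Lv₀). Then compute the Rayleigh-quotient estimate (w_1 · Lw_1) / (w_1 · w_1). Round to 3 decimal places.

w1 = Lv₀ = (5·1 + 3·1 + 5·1; 5·1 + 7·1 + 1·1; 1·1 + 5·1 + 6·1) = (13, 13, 12)
Lw1 = (164, 168, 150)
w1·Lw1 = 13·164 + 13·168 + 12·150 = 6116; w1·w1 = 13·13 + 13·13 + 12·12 = 482
λ ≈ 6116/482 = 12.689

12.689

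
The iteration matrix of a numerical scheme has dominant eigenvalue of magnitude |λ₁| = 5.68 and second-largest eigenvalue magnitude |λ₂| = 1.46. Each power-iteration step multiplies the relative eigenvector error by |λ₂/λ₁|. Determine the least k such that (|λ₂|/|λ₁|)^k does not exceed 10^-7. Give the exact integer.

12

|λ₂/λ₁| = 1.46/5.68 = 0.25704
Need k ≥ ln(10^-7) / ln(0.25704) = -16.1181 / -1.3585 ≈ 11.864
Smallest integer k satisfying the bound: 12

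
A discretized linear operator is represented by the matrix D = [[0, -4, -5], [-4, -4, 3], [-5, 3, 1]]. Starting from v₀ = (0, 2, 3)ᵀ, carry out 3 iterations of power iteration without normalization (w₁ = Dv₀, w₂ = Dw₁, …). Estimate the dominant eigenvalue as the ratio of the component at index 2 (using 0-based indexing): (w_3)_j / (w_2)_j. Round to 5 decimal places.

5.64567

w1 = Dv₀ = (-23, 1, 9)
w2 = Dw1 = (-49, 115, 127)
w3 = Dw2 = (-1095, 117, 717)
Ratio at component: 717 / 127 = 5.64567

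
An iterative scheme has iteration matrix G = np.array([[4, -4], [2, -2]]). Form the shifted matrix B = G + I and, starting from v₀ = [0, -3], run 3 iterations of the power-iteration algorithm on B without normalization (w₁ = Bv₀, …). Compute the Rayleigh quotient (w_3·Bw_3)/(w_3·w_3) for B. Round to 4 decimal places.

μ ≈ 3.0925

B = G + I has rows (5, -4); (2, -1)
w1 = Bv₀ = (12, 3)
w2 = Bw1 = (48, 21)
w3 = Bw2 = (156, 75)
Bw3 = (480, 237)
w3·Bw3 = 92655; w3·w3 = 29961; μ ≈ 92655/29961 = 3.0925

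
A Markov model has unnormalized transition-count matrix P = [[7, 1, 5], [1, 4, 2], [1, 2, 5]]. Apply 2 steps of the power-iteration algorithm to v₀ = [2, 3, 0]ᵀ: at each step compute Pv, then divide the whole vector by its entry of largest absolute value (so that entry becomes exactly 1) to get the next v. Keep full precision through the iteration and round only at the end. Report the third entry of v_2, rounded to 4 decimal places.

Pv0 = (17.00000, 14.00000, 8.00000); divide by 17.00000 → v1 = (1.00000, 0.82353, 0.47059)
Pv1 = (10.17647, 5.23529, 5.00000); divide by 10.17647 → v2 = (1.00000, 0.51445, 0.49133)
Requested entry of v2: 85/173 = 0.4913

0.4913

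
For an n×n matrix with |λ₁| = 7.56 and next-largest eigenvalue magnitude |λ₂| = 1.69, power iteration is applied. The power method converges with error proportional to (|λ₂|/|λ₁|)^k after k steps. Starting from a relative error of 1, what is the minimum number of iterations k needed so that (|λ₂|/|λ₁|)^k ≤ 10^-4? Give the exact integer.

7

|λ₂/λ₁| = 1.69/7.56 = 0.22354
Need k ≥ ln(10^-4) / ln(0.22354) = -9.2103 / -1.4981 ≈ 6.148
Smallest integer k satisfying the bound: 7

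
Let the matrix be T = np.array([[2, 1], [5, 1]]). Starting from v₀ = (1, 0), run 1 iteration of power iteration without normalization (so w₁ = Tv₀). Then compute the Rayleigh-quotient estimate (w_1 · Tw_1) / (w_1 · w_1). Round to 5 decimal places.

w1 = Tv₀ = (2·1 + 1·0; 5·1 + 1·0) = (2, 5)
Tw1 = (9, 15)
w1·Tw1 = 2·9 + 5·15 = 93; w1·w1 = 2·2 + 5·5 = 29
λ ≈ 93/29 = 3.20690

λ ≈ 3.20690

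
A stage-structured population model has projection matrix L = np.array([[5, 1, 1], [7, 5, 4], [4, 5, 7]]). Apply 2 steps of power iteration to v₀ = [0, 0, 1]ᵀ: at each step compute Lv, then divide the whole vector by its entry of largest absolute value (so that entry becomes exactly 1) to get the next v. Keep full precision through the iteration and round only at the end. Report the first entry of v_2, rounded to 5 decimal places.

0.21918

Lv0 = (1.000000, 4.000000, 7.000000); divide by 7.000000 → v1 = (0.142857, 0.571429, 1.000000)
Lv1 = (2.285714, 7.857143, 10.428571); divide by 10.428571 → v2 = (0.219178, 0.753425, 1.000000)
Requested entry of v2: 16/73 = 0.21918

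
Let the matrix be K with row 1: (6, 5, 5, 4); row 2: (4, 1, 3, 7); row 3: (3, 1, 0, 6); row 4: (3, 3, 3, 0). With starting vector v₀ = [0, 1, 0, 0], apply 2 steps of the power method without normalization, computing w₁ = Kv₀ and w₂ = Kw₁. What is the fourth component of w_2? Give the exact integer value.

21

w1 = Kv₀ = (6·0 + 5·1 + 5·0 + 4·0; 4·0 + 1·1 + 3·0 + 7·0; 3·0 + 1·1 + 0·0 + 6·0; 3·0 + 3·1 + 3·0 + 0·0) = (5, 1, 1, 3)
w2 = Kw1 = (6·5 + 5·1 + 5·1 + 4·3; 4·5 + 1·1 + 3·1 + 7·3; 3·5 + 1·1 + 0·1 + 6·3; 3·5 + 3·1 + 3·1 + 0·3) = (52, 45, 34, 21)
The requested component of w2 is 21.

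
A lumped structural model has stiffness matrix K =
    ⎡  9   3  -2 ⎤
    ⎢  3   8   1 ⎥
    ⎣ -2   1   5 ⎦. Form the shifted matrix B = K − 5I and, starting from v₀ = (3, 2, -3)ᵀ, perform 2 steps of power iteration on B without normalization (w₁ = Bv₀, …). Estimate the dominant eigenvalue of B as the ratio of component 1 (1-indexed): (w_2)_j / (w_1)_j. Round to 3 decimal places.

5.833

B = K − 5I has rows (4, 3, -2); (3, 3, 1); (-2, 1, 0)
w1 = Bv₀ = (4·3 + 3·2 + (-2)·(-3); 3·3 + 3·2 + 1·(-3); (-2)·3 + 1·2 + 0·(-3)) = (24, 12, -4)
w2 = Bw1 = (4·24 + 3·12 + (-2)·(-4); 3·24 + 3·12 + 1·(-4); (-2)·24 + 1·12 + 0·(-4)) = (140, 104, -36)
Ratio: 140/24 = 5.833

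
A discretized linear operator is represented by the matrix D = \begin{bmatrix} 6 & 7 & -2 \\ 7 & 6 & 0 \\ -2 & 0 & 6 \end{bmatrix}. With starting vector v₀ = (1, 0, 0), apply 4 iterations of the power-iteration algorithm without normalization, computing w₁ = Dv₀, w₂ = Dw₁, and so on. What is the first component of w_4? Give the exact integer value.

w1 = Dv₀ = (6, 7, -2)
w2 = Dw1 = (89, 84, -24)
w3 = Dw2 = (1170, 1127, -322)
w4 = Dw3 = (15553, 14952, -4272)
The requested component of w4 is 15553.

15553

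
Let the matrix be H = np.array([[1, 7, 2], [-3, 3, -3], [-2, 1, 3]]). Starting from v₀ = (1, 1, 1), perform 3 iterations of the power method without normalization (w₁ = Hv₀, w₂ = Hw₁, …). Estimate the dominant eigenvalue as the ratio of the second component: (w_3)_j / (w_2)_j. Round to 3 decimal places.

w1 = Hv₀ = (1·1 + 7·1 + 2·1; (-3)·1 + 3·1 + (-3)·1; (-2)·1 + 1·1 + 3·1) = (10, -3, 2)
w2 = Hw1 = (1·10 + 7·(-3) + 2·2; (-3)·10 + 3·(-3) + (-3)·2; (-2)·10 + 1·(-3) + 3·2) = (-7, -45, -17)
w3 = Hw2 = (-356, -63, -82)
Ratio at component: -63 / -45 = 1.400

λ ≈ 1.400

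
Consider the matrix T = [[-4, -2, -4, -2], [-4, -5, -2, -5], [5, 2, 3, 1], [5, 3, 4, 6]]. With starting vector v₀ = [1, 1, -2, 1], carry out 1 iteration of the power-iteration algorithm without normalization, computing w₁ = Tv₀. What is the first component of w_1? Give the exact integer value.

0

w1 = Tv₀ = ((-4)·1 + (-2)·1 + (-4)·(-2) + (-2)·1; (-4)·1 + (-5)·1 + (-2)·(-2) + (-5)·1; 5·1 + 2·1 + 3·(-2) + 1·1; 5·1 + 3·1 + 4·(-2) + 6·1) = (0, -10, 2, 6)
The requested component of w1 is 0.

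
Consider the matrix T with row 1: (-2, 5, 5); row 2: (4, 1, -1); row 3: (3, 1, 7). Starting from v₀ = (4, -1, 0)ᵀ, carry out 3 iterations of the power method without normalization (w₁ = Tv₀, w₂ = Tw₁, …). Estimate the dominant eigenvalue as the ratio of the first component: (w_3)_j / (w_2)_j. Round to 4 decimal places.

w1 = Tv₀ = ((-2)·4 + 5·(-1) + 5·0; 4·4 + 1·(-1) + (-1)·0; 3·4 + 1·(-1) + 7·0) = (-13, 15, 11)
w2 = Tw1 = ((-2)·(-13) + 5·15 + 5·11; 4·(-13) + 1·15 + (-1)·11; 3·(-13) + 1·15 + 7·11) = (156, -48, 53)
w3 = Tw2 = (-287, 523, 791)
Ratio at component: -287 / 156 = -1.8397

-1.8397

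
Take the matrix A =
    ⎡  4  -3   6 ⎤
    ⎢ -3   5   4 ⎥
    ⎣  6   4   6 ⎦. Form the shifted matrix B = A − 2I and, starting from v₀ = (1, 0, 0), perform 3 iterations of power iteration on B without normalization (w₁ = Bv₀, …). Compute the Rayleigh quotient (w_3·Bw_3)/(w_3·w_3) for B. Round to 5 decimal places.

μ ≈ 8.18449

B = A − 2I has rows (2, -3, 6); (-3, 3, 4); (6, 4, 4)
w1 = Bv₀ = (2·1 + (-3)·0 + 6·0; (-3)·1 + 3·0 + 4·0; 6·1 + 4·0 + 4·0) = (2, -3, 6)
w2 = Bw1 = (2·2 + (-3)·(-3) + 6·6; (-3)·2 + 3·(-3) + 4·6; 6·2 + 4·(-3) + 4·6) = (49, 9, 24)
w3 = Bw2 = (215, -24, 426)
Bw3 = (3058, 987, 2898)
w3·Bw3 = 1868330; w3·w3 = 228277; μ ≈ 1868330/228277 = 8.18449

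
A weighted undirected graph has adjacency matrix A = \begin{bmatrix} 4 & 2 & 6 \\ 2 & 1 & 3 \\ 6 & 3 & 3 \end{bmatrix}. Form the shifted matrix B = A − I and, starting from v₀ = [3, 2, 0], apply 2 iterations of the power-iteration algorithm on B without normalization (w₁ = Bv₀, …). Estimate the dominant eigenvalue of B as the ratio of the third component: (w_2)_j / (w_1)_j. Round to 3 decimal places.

μ ≈ 6.000

B = A − I has rows (3, 2, 6); (2, 0, 3); (6, 3, 2)
w1 = Bv₀ = (3·3 + 2·2 + 6·0; 2·3 + 0·2 + 3·0; 6·3 + 3·2 + 2·0) = (13, 6, 24)
w2 = Bw1 = (3·13 + 2·6 + 6·24; 2·13 + 0·6 + 3·24; 6·13 + 3·6 + 2·24) = (195, 98, 144)
Ratio: 144/24 = 6.000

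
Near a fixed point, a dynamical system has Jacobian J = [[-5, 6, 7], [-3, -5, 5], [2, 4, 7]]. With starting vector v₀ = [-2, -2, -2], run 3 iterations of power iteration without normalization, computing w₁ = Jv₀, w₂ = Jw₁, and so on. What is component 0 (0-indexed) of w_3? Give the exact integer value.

w1 = Jv₀ = ((-5)·(-2) + 6·(-2) + 7·(-2); (-3)·(-2) + (-5)·(-2) + 5·(-2); 2·(-2) + 4·(-2) + 7·(-2)) = (-16, 6, -26)
w2 = Jw1 = ((-5)·(-16) + 6·6 + 7·(-26); (-3)·(-16) + (-5)·6 + 5·(-26); 2·(-16) + 4·6 + 7·(-26)) = (-66, -112, -190)
w3 = Jw2 = (-1672, -192, -1910)
The requested component of w3 is -1672.

-1672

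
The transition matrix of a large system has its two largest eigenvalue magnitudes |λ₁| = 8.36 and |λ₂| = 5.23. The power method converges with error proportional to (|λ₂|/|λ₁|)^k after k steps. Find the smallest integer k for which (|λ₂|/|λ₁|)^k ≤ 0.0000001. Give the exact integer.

35

|λ₂/λ₁| = 5.23/8.36 = 0.62560
Need k ≥ ln(0.0000001) / ln(0.62560) = -16.1181 / -0.4690 ≈ 34.363
Smallest integer k satisfying the bound: 35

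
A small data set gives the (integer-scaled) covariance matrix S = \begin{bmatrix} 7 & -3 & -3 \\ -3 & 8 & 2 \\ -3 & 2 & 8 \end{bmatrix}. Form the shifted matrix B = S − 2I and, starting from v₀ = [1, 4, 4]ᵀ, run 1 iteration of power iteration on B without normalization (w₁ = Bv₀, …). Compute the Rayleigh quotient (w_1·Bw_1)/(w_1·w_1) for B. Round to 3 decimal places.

μ ≈ 10.706

B = S − 2I has rows (5, -3, -3); (-3, 6, 2); (-3, 2, 6)
w1 = Bv₀ = (-19, 29, 29)
Bw1 = (-269, 289, 289)
w1·Bw1 = 21873; w1·w1 = 2043; μ ≈ 21873/2043 = 10.706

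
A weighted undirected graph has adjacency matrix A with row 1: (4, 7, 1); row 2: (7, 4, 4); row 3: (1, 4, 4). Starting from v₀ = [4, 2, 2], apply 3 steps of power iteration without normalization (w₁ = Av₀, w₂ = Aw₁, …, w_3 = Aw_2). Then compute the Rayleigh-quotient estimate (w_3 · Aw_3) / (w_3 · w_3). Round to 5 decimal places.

12.51772

w1 = Av₀ = (32, 44, 20)
w2 = Aw1 = (456, 480, 288)
w3 = Aw2 = (5472, 6264, 3528)
Aw3 = (69264, 77472, 44640)
w3·Aw3 = 5472·69264 + 6264·77472 + 3528·44640 = 1021787136; w3·w3 = 5472·5472 + 6264·6264 + 3528·3528 = 81627264
λ ≈ 1021787136/81627264 = 12.51772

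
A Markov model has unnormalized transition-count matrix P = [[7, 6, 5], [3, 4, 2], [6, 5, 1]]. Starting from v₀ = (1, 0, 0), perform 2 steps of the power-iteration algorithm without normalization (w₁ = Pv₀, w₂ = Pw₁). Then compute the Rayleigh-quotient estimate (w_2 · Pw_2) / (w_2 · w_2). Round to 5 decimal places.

w1 = Pv₀ = (7, 3, 6)
w2 = Pw1 = (97, 45, 63)
Pw2 = (1264, 597, 870)
w2·Pw2 = 97·1264 + 45·597 + 63·870 = 204283; w2·w2 = 97·97 + 45·45 + 63·63 = 15403
λ ≈ 204283/15403 = 13.26255

13.26255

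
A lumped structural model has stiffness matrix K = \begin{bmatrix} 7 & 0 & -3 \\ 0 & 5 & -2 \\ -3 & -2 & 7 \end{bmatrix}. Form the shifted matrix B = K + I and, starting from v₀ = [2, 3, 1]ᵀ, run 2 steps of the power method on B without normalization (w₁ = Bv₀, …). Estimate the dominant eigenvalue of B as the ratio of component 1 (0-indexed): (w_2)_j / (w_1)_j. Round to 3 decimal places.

μ ≈ 6.500

B = K + I has rows (8, 0, -3); (0, 6, -2); (-3, -2, 8)
w1 = Bv₀ = (8·2 + 0·3 + (-3)·1; 0·2 + 6·3 + (-2)·1; (-3)·2 + (-2)·3 + 8·1) = (13, 16, -4)
w2 = Bw1 = (8·13 + 0·16 + (-3)·(-4); 0·13 + 6·16 + (-2)·(-4); (-3)·13 + (-2)·16 + 8·(-4)) = (116, 104, -103)
Ratio: 104/16 = 6.500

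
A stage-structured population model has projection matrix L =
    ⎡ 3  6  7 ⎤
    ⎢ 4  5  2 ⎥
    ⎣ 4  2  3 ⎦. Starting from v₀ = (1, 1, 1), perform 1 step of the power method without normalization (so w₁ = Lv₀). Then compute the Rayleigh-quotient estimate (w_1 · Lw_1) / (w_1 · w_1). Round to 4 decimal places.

11.6943

w1 = Lv₀ = (3·1 + 6·1 + 7·1; 4·1 + 5·1 + 2·1; 4·1 + 2·1 + 3·1) = (16, 11, 9)
Lw1 = (177, 137, 113)
w1·Lw1 = 16·177 + 11·137 + 9·113 = 5356; w1·w1 = 16·16 + 11·11 + 9·9 = 458
λ ≈ 5356/458 = 11.6943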